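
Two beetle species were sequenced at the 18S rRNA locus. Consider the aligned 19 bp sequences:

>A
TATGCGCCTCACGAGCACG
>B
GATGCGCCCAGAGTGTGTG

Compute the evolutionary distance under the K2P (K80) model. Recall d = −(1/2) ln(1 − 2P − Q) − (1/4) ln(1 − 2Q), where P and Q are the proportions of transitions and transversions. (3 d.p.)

0.804

Of 19 sites, 5 differences are transitions and 4 are transversions, so P = 5/19 ≈ 0.263158 and Q = 4/19 ≈ 0.210526.
Under the Kimura two-parameter model, d = −½ ln(1 − 2P − Q) − ¼ ln(1 − 2Q).
1 − 2P − Q = 0.263158, giving −½ ln(0.263158) = 0.667500.
1 − 2Q = 0.578948, giving −¼ ln(0.578948) = 0.136636.
d = 0.667500 + 0.136636 = 0.804136.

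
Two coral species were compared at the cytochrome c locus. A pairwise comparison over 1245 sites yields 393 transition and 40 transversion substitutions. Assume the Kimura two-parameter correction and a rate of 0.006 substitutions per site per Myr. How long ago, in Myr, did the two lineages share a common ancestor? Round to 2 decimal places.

46.76

P = 393/1245 ≈ 0.315663 and Q = 40/1245 ≈ 0.032129.
Under the Kimura two-parameter model, d = −½ ln(1 − 2P − Q) − ¼ ln(1 − 2Q).
1 − 2P − Q = 0.336545, giving −½ ln(0.336545) = 0.544512.
1 − 2Q = 0.935742, giving −¼ ln(0.935742) = 0.016604.
d = 0.544512 + 0.016604 = 0.561116.
Under a molecular clock d = 2μt, so t = d/(2μ) = 0.561116 / (2 × 0.006) = 46.76 Myr.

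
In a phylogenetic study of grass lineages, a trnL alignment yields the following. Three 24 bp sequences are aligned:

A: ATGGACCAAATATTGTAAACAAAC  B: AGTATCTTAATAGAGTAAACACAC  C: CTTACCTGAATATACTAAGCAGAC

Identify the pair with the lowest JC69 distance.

A–B: 9/24 differ, p = 0.375, d = 0.520.
A–C: 10/24 differ, p = 0.417, d = 0.608.
B–C: 8/24 differ, p = 0.333, d = 0.441.
The smallest distance is between B and C.

B and C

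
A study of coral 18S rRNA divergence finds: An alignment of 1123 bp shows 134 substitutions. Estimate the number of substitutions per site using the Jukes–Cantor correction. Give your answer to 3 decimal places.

0.130

p = 134/1123 ≈ 0.119323.
d = −(3/4) ln(1 − 4p/3) = −0.75 ln(1 − 0.159097) = −0.75 ln(0.840903)
  = −0.75 × (-0.173279) = 0.129959 substitutions/site.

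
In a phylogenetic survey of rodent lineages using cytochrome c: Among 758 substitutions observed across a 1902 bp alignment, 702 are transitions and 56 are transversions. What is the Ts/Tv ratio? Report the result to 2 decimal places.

R = 702/56 = 12.535714… ≈ 12.54 (to 2 d.p.).

12.54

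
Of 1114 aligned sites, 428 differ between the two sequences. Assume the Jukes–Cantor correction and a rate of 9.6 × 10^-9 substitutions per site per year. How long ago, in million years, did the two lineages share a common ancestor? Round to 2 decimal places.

p = 428/1114 ≈ 0.384201.
d = −(3/4) ln(1 − 4p/3) = −0.75 ln(1 − 0.512268) = −0.75 ln(0.487732)
  = −0.75 × (-0.717989) = 0.538492 substitutions/site.
Under a molecular clock d = 2μt, so t = d/(2μ) = 0.538492 / (2 × 9.6 × 10^-9) = 28.05 million years.

28.05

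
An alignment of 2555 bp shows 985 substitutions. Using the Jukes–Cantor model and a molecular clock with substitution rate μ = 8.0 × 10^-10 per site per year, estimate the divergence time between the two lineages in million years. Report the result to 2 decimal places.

338.25

p = 985/2555 ≈ 0.385519.
d = −(3/4) ln(1 − 4p/3) = −0.75 ln(1 − 0.514025) = −0.75 ln(0.485975)
  = −0.75 × (-0.721598) = 0.541199 substitutions/site.
Under a molecular clock d = 2μt, so t = d/(2μ) = 0.541199 / (2 × 8.0 × 10^-10) = 338.25 million years.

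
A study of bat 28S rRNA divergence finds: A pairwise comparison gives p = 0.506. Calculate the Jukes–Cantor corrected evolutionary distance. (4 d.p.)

0.8422

d = −(3/4) ln(1 − 4p/3) = −0.75 ln(1 − 0.674667) = −0.75 ln(0.325333)
  = −0.75 × (-1.122906) = 0.842180 substitutions/site.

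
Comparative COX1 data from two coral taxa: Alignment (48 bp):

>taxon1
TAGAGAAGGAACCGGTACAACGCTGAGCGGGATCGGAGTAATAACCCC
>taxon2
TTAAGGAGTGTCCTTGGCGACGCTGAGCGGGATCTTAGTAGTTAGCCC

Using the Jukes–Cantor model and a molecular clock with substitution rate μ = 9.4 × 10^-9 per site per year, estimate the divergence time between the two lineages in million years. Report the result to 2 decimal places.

The sequences differ at 16 of 48 sites, so p = 16/48 ≈ 0.333333.
d = −(3/4) ln(1 − 4p/3) = −0.75 ln(1 − 0.444444) = −0.75 ln(0.555556)
  = −0.75 × (-0.587786) = 0.440840 substitutions/site.
Under a molecular clock d = 2μt, so t = d/(2μ) = 0.440840 / (2 × 9.4 × 10^-9) = 23.45 million years.

23.45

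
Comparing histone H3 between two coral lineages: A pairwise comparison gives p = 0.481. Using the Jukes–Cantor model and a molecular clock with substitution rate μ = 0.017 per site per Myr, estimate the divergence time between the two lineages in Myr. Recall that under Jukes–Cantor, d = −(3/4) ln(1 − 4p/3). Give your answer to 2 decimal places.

d = −(3/4) ln(1 − 4p/3) = −0.75 ln(1 − 0.641333) = −0.75 ln(0.358667)
  = −0.75 × (-1.025361) = 0.769021 substitutions/site.
Under a molecular clock d = 2μt, so t = d/(2μ) = 0.769021 / (2 × 0.017) = 22.62 Myr.

22.62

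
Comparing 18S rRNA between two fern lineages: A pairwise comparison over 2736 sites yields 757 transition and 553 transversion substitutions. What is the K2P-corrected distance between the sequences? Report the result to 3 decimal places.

P = 757/2736 ≈ 0.276681 and Q = 553/2736 ≈ 0.20212.
Under the Kimura two-parameter model, d = −½ ln(1 − 2P − Q) − ¼ ln(1 − 2Q).
1 − 2P − Q = 0.244518, giving −½ ln(0.244518) = 0.704233.
1 − 2Q = 0.59576, giving −¼ ln(0.59576) = 0.129479.
d = 0.704233 + 0.129479 = 0.833712.

0.834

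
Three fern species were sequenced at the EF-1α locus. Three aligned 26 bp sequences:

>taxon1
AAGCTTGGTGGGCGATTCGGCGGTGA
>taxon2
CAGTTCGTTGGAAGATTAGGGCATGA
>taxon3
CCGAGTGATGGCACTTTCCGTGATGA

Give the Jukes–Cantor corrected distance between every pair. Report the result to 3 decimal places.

d(taxon1,taxon2) = 0.539, d(taxon1,taxon3) = 0.717, d(taxon2,taxon3) = 0.717

taxon1–taxon2: 10/26 sites differ → p ≈ 0.384615, d = −0.75 ln(1 − 0.51282) = 0.539341 ≈ 0.539.
taxon1–taxon3: 12/26 sites differ → p ≈ 0.461538, d = −0.75 ln(1 − 0.615384) = 0.716632 ≈ 0.717.
taxon2–taxon3: 12/26 sites differ → p ≈ 0.461538, d = −0.75 ln(1 − 0.615384) = 0.716632 ≈ 0.717.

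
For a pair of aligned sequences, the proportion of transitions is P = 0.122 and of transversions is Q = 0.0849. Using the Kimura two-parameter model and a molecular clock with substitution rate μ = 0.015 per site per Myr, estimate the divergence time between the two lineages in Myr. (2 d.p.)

Under the Kimura two-parameter model, d = −½ ln(1 − 2P − Q) − ¼ ln(1 − 2Q).
1 − 2P − Q = 0.6711, giving −½ ln(0.6711) = 0.199419.
1 − 2Q = 0.8302, giving −¼ ln(0.8302) = 0.046522.
d = 0.199419 + 0.046522 = 0.245941.
Under a molecular clock d = 2μt, so t = d/(2μ) = 0.245941 / (2 × 0.015) = 8.20 Myr.

8.20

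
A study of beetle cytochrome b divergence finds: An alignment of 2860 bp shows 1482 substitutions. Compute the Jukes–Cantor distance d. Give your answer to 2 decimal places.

0.88

p = 1482/2860 ≈ 0.518182.
d = −(3/4) ln(1 − 4p/3) = −0.75 ln(1 − 0.690909) = −0.75 ln(0.309091)
  = −0.75 × (-1.174120) = 0.880590 substitutions/site.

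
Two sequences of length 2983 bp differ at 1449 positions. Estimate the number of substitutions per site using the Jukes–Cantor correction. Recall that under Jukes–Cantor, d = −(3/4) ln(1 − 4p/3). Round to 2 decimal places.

p = 1449/2983 ≈ 0.485753.
d = −(3/4) ln(1 − 4p/3) = −0.75 ln(1 − 0.647671) = −0.75 ln(0.352329)
  = −0.75 × (-1.043190) = 0.782393 substitutions/site.

0.78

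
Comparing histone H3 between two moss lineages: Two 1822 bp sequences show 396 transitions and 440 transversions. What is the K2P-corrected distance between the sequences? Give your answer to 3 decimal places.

0.729

P = 396/1822 ≈ 0.217344 and Q = 440/1822 ≈ 0.241493.
Under the Kimura two-parameter model, d = −½ ln(1 − 2P − Q) − ¼ ln(1 − 2Q).
1 − 2P − Q = 0.323819, giving −½ ln(0.323819) = 0.563785.
1 − 2Q = 0.517014, giving −¼ ln(0.517014) = 0.164921.
d = 0.563785 + 0.164921 = 0.728706.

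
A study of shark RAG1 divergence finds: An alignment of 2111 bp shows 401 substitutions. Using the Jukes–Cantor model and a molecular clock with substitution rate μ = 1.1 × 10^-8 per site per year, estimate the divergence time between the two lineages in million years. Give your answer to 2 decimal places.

9.96

p = 401/2111 ≈ 0.189957.
d = −(3/4) ln(1 − 4p/3) = −0.75 ln(1 − 0.253276) = −0.75 ln(0.746724)
  = −0.75 × (-0.292060) = 0.219045 substitutions/site.
Under a molecular clock d = 2μt, so t = d/(2μ) = 0.219045 / (2 × 1.1 × 10^-8) = 9.96 million years.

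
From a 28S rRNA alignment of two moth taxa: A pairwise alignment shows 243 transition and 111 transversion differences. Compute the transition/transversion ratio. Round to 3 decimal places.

R = 243/111 = 2.189189… ≈ 2.189 (to 3 d.p.).

2.189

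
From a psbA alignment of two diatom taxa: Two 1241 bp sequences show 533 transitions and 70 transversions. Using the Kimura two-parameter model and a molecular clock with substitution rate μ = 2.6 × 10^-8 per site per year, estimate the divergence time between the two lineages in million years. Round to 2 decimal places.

P = 533/1241 ≈ 0.429492 and Q = 70/1241 ≈ 0.056406.
Under the Kimura two-parameter model, d = −½ ln(1 − 2P − Q) − ¼ ln(1 − 2Q).
1 − 2P − Q = 0.08461, giving −½ ln(0.08461) = 1.234851.
1 − 2Q = 0.887188, giving −¼ ln(0.887188) = 0.029925.
d = 1.234851 + 0.029925 = 1.264776.
Under a molecular clock d = 2μt, so t = d/(2μ) = 1.264776 / (2 × 2.6 × 10^-8) = 24.32 million years.

24.32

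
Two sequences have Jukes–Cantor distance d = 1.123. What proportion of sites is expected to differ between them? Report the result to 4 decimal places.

p = (3/4)(1 − e^(−4d/3)) = 0.75 × (1 − e^(-1.497333)) = 0.75 × (1 − 0.223726) = 0.582206.

0.5822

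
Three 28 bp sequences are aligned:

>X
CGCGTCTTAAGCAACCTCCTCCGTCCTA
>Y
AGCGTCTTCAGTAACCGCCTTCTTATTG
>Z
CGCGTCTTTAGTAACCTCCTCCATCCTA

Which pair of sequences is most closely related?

X–Y: 9/28 differ, p = 0.321, d = 0.420.
X–Z: 3/28 differ, p = 0.107, d = 0.116.
Y–Z: 8/28 differ, p = 0.286, d = 0.360.
The smallest distance is between X and Z.

X and Z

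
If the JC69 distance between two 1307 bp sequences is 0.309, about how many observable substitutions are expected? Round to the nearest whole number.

Invert JC69: p = (3/4)(1 − e^(−4d/3)) = 0.75 × (1 − e^(-0.412)) = 0.75 × (1 − 0.662324) = 0.253257.
Expected differing sites = pL ≈ 0.253257 × 1307 = 331.006899 ≈ 331.

331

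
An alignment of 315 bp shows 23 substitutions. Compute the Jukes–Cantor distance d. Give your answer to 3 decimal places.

p = 23/315 ≈ 0.073016.
d = −(3/4) ln(1 − 4p/3) = −0.75 ln(1 − 0.097355) = −0.75 ln(0.902645)
  = −0.75 × (-0.102426) = 0.076820 substitutions/site.

0.077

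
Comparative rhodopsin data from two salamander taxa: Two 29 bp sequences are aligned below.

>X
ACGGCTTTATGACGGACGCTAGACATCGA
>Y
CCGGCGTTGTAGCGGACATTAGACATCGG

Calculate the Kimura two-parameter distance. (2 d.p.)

Of 29 sites, 6 differences are transitions and 2 are transversions, so P = 6/29 ≈ 0.206897 and Q = 2/29 ≈ 0.068966.
Under the Kimura two-parameter model, d = −½ ln(1 − 2P − Q) − ¼ ln(1 − 2Q).
1 − 2P − Q = 0.51724, giving −½ ln(0.51724) = 0.329624.
1 − 2Q = 0.862068, giving −¼ ln(0.862068) = 0.037105.
d = 0.329624 + 0.037105 = 0.366729.

0.37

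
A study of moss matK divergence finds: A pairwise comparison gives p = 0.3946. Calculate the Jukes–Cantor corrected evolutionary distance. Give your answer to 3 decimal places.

0.560

d = −(3/4) ln(1 − 4p/3) = −0.75 ln(1 − 0.526133) = −0.75 ln(0.473867)
  = −0.75 × (-0.746829) = 0.560122 substitutions/site.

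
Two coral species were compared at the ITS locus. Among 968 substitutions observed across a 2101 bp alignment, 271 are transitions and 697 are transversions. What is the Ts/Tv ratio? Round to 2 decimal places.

R = 271/697 = 0.388809… ≈ 0.39 (to 2 d.p.).

0.39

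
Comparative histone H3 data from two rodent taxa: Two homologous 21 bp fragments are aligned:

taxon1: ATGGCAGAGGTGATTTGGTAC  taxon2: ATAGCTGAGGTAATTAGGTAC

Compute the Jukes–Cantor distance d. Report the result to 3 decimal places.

0.220

The sequences differ at 4 of 21 sites (3, 6, 12, 16), so p = 4/21 ≈ 0.190476.
d = −(3/4) ln(1 − 4p/3) = −0.75 ln(1 − 0.253968) = −0.75 ln(0.746032)
  = −0.75 × (-0.292987) = 0.219740 substitutions/site.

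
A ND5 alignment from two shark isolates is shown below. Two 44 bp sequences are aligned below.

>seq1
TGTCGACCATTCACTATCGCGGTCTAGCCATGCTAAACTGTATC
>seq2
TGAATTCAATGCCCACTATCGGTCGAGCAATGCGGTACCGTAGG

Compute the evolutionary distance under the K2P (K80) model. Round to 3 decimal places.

0.695

Of 44 sites, 2 differences are transitions and 17 are transversions, so P = 2/44 ≈ 0.045455 and Q = 17/44 ≈ 0.386364.
Under the Kimura two-parameter model, d = −½ ln(1 − 2P − Q) − ¼ ln(1 − 2Q).
1 − 2P − Q = 0.522726, giving −½ ln(0.522726) = 0.324349.
1 − 2Q = 0.227272, giving −¼ ln(0.227272) = 0.370402.
d = 0.324349 + 0.370402 = 0.694751.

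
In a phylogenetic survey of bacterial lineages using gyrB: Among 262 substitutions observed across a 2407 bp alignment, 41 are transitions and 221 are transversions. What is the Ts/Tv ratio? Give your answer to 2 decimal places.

0.19

R = 41/221 = 0.185520… ≈ 0.19 (to 2 d.p.).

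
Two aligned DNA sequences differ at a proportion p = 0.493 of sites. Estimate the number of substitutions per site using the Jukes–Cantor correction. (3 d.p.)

0.803

d = −(3/4) ln(1 − 4p/3) = −0.75 ln(1 − 0.657333) = −0.75 ln(0.342667)
  = −0.75 × (-1.070996) = 0.803247 substitutions/site.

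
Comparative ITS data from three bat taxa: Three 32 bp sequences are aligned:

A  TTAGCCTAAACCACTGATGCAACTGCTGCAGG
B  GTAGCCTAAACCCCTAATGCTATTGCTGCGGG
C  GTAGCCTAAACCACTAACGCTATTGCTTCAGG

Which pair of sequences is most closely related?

A–B: 6/32 differ, p = 0.188, d = 0.216.
A–C: 6/32 differ, p = 0.188, d = 0.216.
B–C: 4/32 differ, p = 0.125, d = 0.137.
The smallest distance is between B and C.

B and C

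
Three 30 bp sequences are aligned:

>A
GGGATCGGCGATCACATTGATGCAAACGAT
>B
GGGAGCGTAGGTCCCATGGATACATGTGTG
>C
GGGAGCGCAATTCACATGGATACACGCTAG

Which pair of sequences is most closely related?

A–B: 12/30 differ, p = 0.400, d = 0.572.
A–C: 11/30 differ, p = 0.367, d = 0.503.
B–C: 8/30 differ, p = 0.267, d = 0.330.
The smallest distance is between B and C.

B and C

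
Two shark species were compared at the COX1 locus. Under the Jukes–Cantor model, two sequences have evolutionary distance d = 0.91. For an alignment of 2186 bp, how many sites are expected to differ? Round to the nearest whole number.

Invert JC69: p = (3/4)(1 − e^(−4d/3)) = 0.75 × (1 − e^(-1.213333)) = 0.75 × (1 − 0.297205) = 0.527096.
Expected differing sites = pL ≈ 0.527096 × 2186 = 1152.231856 ≈ 1152.

1152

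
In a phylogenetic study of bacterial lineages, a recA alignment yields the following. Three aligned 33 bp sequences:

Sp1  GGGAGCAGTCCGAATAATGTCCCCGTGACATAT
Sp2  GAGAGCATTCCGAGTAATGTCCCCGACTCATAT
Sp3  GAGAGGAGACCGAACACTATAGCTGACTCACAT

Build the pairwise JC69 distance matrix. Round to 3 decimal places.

Sp1–Sp2: 6/33 sites differ → p ≈ 0.181818, d = −0.75 ln(1 − 0.242424) = 0.208224 ≈ 0.208.
Sp1–Sp3: 13/33 sites differ → p ≈ 0.393939, d = −0.75 ln(1 − 0.525252) = 0.558728 ≈ 0.559.
Sp2–Sp3: 11/33 sites differ → p ≈ 0.333333, d = −0.75 ln(1 − 0.444444) = 0.440839 ≈ 0.441.

d(Sp1,Sp2) = 0.208, d(Sp1,Sp3) = 0.559, d(Sp2,Sp3) = 0.441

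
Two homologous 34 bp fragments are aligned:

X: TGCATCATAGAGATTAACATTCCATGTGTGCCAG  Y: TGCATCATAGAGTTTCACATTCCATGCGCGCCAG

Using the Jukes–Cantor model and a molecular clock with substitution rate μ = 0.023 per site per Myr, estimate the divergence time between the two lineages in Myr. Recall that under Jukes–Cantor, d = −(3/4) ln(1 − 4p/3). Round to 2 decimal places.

The sequences differ at 4 of 34 sites (13, 16, 27, 29), so p = 4/34 ≈ 0.117647.
d = −(3/4) ln(1 − 4p/3) = −0.75 ln(1 − 0.156863) = −0.75 ln(0.843137)
  = −0.75 × (-0.170626) = 0.127970 substitutions/site.
Under a molecular clock d = 2μt, so t = d/(2μ) = 0.127970 / (2 × 0.023) = 2.78 Myr.

2.78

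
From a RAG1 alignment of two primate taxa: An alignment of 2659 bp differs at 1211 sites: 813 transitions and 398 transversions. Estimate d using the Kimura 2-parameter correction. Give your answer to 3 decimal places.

P = 813/2659 ≈ 0.305754 and Q = 398/2659 ≈ 0.14968.
Under the Kimura two-parameter model, d = −½ ln(1 − 2P − Q) − ¼ ln(1 − 2Q).
1 − 2P − Q = 0.238812, giving −½ ln(0.238812) = 0.716039.
1 − 2Q = 0.70064, giving −¼ ln(0.70064) = 0.088940.
d = 0.716039 + 0.088940 = 0.804979.

0.805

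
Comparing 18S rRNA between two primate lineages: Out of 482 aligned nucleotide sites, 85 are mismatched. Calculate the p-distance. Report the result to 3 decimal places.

0.176

p = 85/482 = 0.176348… ≈ 0.176 (to 3 d.p.).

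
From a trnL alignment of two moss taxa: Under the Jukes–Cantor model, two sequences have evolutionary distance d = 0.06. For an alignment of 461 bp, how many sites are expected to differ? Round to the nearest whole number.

Invert JC69: p = (3/4)(1 − e^(−4d/3)) = 0.75 × (1 − e^(-0.08)) = 0.75 × (1 − 0.923116) = 0.057663.
Expected differing sites = pL ≈ 0.057663 × 461 = 26.582643 ≈ 27.

27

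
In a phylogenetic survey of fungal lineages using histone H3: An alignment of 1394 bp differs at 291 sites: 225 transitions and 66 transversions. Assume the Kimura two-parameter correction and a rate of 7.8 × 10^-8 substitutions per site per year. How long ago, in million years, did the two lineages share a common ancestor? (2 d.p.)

P = 225/1394 ≈ 0.161406 and Q = 66/1394 ≈ 0.047346.
Under the Kimura two-parameter model, d = −½ ln(1 − 2P − Q) − ¼ ln(1 − 2Q).
1 − 2P − Q = 0.629842, giving −½ ln(0.629842) = 0.231143.
1 − 2Q = 0.905308, giving −¼ ln(0.905308) = 0.024870.
d = 0.231143 + 0.024870 = 0.256013.
Under a molecular clock d = 2μt, so t = d/(2μ) = 0.256013 / (2 × 7.8 × 10^-8) = 1.64 million years.

1.64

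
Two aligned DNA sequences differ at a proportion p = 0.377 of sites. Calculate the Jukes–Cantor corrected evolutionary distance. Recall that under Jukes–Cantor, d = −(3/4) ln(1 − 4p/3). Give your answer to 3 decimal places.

0.524

d = −(3/4) ln(1 − 4p/3) = −0.75 ln(1 − 0.502667) = −0.75 ln(0.497333)
  = −0.75 × (-0.698495) = 0.523871 substitutions/site.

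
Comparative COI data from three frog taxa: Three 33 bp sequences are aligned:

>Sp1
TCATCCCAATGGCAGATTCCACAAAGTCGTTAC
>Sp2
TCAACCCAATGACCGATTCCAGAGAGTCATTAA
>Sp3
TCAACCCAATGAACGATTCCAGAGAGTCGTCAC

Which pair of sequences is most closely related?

Sp1–Sp2: 7/33 differ, p = 0.212, d = 0.249.
Sp1–Sp3: 7/33 differ, p = 0.212, d = 0.249.
Sp2–Sp3: 4/33 differ, p = 0.121, d = 0.132.
The smallest distance is between Sp2 and Sp3.

Sp2 and Sp3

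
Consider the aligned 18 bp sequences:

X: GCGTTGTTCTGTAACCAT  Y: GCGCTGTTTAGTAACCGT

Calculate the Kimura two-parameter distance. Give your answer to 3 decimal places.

0.276

Of 18 sites, 3 differences are transitions and 1 are transversions, so P = 3/18 ≈ 0.166667 and Q = 1/18 ≈ 0.055556.
Under the Kimura two-parameter model, d = −½ ln(1 − 2P − Q) − ¼ ln(1 − 2Q).
1 − 2P − Q = 0.61111, giving −½ ln(0.61111) = 0.246239.
1 − 2Q = 0.888888, giving −¼ ln(0.888888) = 0.029446.
d = 0.246239 + 0.029446 = 0.275685.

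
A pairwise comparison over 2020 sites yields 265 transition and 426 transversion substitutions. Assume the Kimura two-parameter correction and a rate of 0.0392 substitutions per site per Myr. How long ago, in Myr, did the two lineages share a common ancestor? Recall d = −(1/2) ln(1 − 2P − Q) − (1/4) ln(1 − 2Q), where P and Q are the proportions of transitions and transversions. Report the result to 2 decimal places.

5.84

P = 265/2020 ≈ 0.131188 and Q = 426/2020 ≈ 0.210891.
Under the Kimura two-parameter model, d = −½ ln(1 − 2P − Q) − ¼ ln(1 − 2Q).
1 − 2P − Q = 0.526733, giving −½ ln(0.526733) = 0.320531.
1 − 2Q = 0.578218, giving −¼ ln(0.578218) = 0.136951.
d = 0.320531 + 0.136951 = 0.457482.
Under a molecular clock d = 2μt, so t = d/(2μ) = 0.457482 / (2 × 0.0392) = 5.84 Myr.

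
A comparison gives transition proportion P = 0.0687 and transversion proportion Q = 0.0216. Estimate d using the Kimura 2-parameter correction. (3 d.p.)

0.098

Under the Kimura two-parameter model, d = −½ ln(1 − 2P − Q) − ¼ ln(1 − 2Q).
1 − 2P − Q = 0.841, giving −½ ln(0.841) = 0.086582.
1 − 2Q = 0.9568, giving −¼ ln(0.9568) = 0.011040.
d = 0.086582 + 0.011040 = 0.097622.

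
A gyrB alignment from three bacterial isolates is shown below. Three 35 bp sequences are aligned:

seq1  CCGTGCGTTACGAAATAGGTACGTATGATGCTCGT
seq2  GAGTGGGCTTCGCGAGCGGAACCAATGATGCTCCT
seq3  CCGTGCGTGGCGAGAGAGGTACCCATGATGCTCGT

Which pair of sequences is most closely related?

seq1 and seq3

seq1–seq2: 13/35 differ, p = 0.371, d = 0.513.
seq1–seq3: 6/35 differ, p = 0.171, d = 0.195.
seq2–seq3: 11/35 differ, p = 0.314, d = 0.407.
The smallest distance is between seq1 and seq3.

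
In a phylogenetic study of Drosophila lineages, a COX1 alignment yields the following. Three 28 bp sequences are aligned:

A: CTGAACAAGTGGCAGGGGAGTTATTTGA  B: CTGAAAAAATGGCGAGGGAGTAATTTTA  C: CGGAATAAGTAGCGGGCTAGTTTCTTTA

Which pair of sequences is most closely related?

A–B: 6/28 differ, p = 0.214, d = 0.252.
A–C: 9/28 differ, p = 0.321, d = 0.420.
B–C: 10/28 differ, p = 0.357, d = 0.485.
The smallest distance is between A and B.

A and B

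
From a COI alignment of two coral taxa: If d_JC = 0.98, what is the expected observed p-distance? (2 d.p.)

0.55

p = (3/4)(1 − e^(−4d/3)) = 0.75 × (1 − e^(-1.306667)) = 0.75 × (1 − 0.270721) = 0.546959.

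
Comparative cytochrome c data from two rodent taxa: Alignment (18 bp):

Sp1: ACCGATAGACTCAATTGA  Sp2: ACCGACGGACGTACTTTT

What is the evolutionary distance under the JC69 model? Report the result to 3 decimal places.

The sequences differ at 7 of 18 sites (6, 7, 11, 12, 14, 17, 18), so p = 7/18 ≈ 0.388889.
d = −(3/4) ln(1 − 4p/3) = −0.75 ln(1 − 0.518519) = −0.75 ln(0.481481)
  = −0.75 × (-0.730889) = 0.548167 substitutions/site.

0.548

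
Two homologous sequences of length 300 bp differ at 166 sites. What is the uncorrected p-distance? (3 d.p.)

0.553

p = 166/300 = 0.553333… ≈ 0.553 (to 3 d.p.).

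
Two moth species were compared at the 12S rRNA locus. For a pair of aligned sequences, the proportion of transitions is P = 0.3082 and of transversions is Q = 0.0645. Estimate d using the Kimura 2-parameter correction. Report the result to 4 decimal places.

0.6057

Under the Kimura two-parameter model, d = −½ ln(1 − 2P − Q) − ¼ ln(1 − 2Q).
1 − 2P − Q = 0.3191, giving −½ ln(0.3191) = 0.571125.
1 − 2Q = 0.871, giving −¼ ln(0.871) = 0.034528.
d = 0.571125 + 0.034528 = 0.605653.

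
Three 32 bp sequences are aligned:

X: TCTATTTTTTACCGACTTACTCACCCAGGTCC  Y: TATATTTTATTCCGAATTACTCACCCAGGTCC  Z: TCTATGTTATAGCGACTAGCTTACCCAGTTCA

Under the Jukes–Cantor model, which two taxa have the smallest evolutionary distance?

X–Y: 4/32 differ, p = 0.125, d = 0.137.
X–Z: 8/32 differ, p = 0.250, d = 0.304.
Y–Z: 10/32 differ, p = 0.313, d = 0.404.
The smallest distance is between X and Y.

X and Y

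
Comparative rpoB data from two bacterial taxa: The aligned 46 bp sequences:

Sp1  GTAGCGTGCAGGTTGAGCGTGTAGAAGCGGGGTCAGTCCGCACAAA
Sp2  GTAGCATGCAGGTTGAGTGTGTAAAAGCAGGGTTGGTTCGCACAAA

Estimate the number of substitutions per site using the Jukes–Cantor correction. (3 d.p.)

The sequences differ at 7 of 46 sites (6, 18, 24, 29, 34, 35, 38), so p = 7/46 ≈ 0.152174.
d = −(3/4) ln(1 − 4p/3) = −0.75 ln(1 − 0.202899) = −0.75 ln(0.797101)
  = −0.75 × (-0.226774) = 0.170081 substitutions/site.

0.170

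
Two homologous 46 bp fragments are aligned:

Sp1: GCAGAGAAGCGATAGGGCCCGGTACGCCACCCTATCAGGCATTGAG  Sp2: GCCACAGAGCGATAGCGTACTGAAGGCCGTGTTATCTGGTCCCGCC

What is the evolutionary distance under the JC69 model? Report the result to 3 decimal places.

The sequences differ at 22 of 46 sites, so p = 22/46 ≈ 0.478261.
d = −(3/4) ln(1 − 4p/3) = −0.75 ln(1 − 0.637681) = −0.75 ln(0.362319)
  = −0.75 × (-1.015230) = 0.761423 substitutions/site.

0.761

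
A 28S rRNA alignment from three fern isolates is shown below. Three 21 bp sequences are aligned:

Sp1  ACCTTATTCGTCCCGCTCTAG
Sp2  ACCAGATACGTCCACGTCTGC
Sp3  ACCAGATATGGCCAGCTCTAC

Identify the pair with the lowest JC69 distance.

Sp1–Sp2: 8/21 differ, p = 0.381, d = 0.532.
Sp1–Sp3: 7/21 differ, p = 0.333, d = 0.441.
Sp2–Sp3: 5/21 differ, p = 0.238, d = 0.286.
The smallest distance is between Sp2 and Sp3.

Sp2 and Sp3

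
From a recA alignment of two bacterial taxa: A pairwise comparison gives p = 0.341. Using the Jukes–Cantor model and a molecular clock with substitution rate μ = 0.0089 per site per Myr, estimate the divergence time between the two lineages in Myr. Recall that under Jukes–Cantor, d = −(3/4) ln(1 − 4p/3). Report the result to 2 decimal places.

d = −(3/4) ln(1 − 4p/3) = −0.75 ln(1 − 0.454667) = −0.75 ln(0.545333)
  = −0.75 × (-0.606359) = 0.454769 substitutions/site.
Under a molecular clock d = 2μt, so t = d/(2μ) = 0.454769 / (2 × 0.0089) = 25.55 Myr.

25.55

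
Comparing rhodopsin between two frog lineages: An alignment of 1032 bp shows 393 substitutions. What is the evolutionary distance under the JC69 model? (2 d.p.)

0.53

p = 393/1032 ≈ 0.380814.
d = −(3/4) ln(1 − 4p/3) = −0.75 ln(1 − 0.507752) = −0.75 ln(0.492248)
  = −0.75 × (-0.708773) = 0.531580 substitutions/site.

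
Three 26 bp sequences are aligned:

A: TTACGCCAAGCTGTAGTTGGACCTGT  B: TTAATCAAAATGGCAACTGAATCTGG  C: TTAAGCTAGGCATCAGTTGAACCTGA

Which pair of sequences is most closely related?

A–B: 12/26 differ, p = 0.462, d = 0.717.
A–C: 8/26 differ, p = 0.308, d = 0.396.
B–C: 11/26 differ, p = 0.423, d = 0.623.
The smallest distance is between A and C.

A and C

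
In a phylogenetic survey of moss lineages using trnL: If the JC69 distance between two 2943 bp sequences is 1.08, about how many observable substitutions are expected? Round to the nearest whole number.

Invert JC69: p = (3/4)(1 − e^(−4d/3)) = 0.75 × (1 − e^(-1.44)) = 0.75 × (1 − 0.236928) = 0.572304.
Expected differing sites = pL ≈ 0.572304 × 2943 = 1684.290672 ≈ 1684.

1684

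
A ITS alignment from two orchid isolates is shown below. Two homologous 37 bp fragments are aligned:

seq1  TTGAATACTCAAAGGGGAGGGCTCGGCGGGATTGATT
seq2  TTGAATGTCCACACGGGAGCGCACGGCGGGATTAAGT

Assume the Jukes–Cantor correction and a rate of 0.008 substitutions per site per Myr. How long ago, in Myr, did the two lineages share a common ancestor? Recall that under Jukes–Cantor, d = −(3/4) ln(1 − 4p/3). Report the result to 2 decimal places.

18.38

The sequences differ at 9 of 37 sites (7, 8, 9, 12, 14, 20, 23, 34, 36), so p = 9/37 ≈ 0.243243.
d = −(3/4) ln(1 − 4p/3) = −0.75 ln(1 − 0.324324) = −0.75 ln(0.675676)
  = −0.75 × (-0.392042) = 0.294032 substitutions/site.
Under a molecular clock d = 2μt, so t = d/(2μ) = 0.294032 / (2 × 0.008) = 18.38 Myr.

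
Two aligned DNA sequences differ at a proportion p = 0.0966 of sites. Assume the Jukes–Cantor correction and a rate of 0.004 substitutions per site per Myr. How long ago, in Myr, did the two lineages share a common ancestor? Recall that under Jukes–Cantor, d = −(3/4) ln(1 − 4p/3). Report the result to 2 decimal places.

12.93

d = −(3/4) ln(1 − 4p/3) = −0.75 ln(1 − 0.1288) = −0.75 ln(0.8712)
  = −0.75 × (-0.137884) = 0.103413 substitutions/site.
Under a molecular clock d = 2μt, so t = d/(2μ) = 0.103413 / (2 × 0.004) = 12.93 Myr.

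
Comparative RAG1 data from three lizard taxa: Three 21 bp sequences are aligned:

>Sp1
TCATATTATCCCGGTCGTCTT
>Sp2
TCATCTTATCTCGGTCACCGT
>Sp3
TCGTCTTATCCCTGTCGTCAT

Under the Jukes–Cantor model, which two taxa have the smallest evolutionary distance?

Sp1 and Sp3

Sp1–Sp2: 5/21 differ, p = 0.238, d = 0.286.
Sp1–Sp3: 4/21 differ, p = 0.190, d = 0.220.
Sp2–Sp3: 6/21 differ, p = 0.286, d = 0.360.
The smallest distance is between Sp1 and Sp3.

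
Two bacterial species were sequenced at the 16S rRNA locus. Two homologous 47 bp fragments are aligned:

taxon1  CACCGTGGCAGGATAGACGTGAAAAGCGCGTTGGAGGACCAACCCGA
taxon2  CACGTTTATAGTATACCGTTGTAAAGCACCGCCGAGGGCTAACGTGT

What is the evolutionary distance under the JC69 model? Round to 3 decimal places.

The sequences differ at 21 of 47 sites, so p = 21/47 ≈ 0.446809.
d = −(3/4) ln(1 − 4p/3) = −0.75 ln(1 − 0.595745) = −0.75 ln(0.404255)
  = −0.75 × (-0.905709) = 0.679282 substitutions/site.

0.679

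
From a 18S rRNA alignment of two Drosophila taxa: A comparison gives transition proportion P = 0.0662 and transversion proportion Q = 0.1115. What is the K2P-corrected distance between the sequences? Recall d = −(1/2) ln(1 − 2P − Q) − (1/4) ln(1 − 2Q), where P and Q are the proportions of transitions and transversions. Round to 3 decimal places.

0.203

Under the Kimura two-parameter model, d = −½ ln(1 − 2P − Q) − ¼ ln(1 − 2Q).
1 − 2P − Q = 0.7561, giving −½ ln(0.7561) = 0.139791.
1 − 2Q = 0.777, giving −¼ ln(0.777) = 0.063079.
d = 0.139791 + 0.063079 = 0.202870.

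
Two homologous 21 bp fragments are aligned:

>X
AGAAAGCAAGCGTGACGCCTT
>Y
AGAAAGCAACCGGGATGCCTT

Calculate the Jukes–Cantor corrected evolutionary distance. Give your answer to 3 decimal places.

0.158

The sequences differ at 3 of 21 sites (10, 13, 16), so p = 3/21 ≈ 0.142857.
d = −(3/4) ln(1 − 4p/3) = −0.75 ln(1 − 0.190476) = −0.75 ln(0.809524)
  = −0.75 × (-0.211309) = 0.158482 substitutions/site.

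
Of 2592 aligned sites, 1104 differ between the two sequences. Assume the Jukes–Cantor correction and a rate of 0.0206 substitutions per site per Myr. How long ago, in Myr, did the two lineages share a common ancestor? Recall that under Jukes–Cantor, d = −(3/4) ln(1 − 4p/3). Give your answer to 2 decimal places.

15.27

p = 1104/2592 ≈ 0.425926.
d = −(3/4) ln(1 − 4p/3) = −0.75 ln(1 − 0.567901) = −0.75 ln(0.432099)
  = −0.75 × (-0.839101) = 0.629326 substitutions/site.
Under a molecular clock d = 2μt, so t = d/(2μ) = 0.629326 / (2 × 0.0206) = 15.27 Myr.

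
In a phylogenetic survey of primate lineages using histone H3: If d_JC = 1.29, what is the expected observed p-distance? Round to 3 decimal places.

0.616

p = (3/4)(1 − e^(−4d/3)) = 0.75 × (1 − e^(-1.72)) = 0.75 × (1 − 0.179066) = 0.615701.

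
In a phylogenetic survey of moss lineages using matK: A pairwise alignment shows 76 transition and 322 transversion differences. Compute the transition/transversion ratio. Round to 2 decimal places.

0.24

R = 76/322 = 0.236024… ≈ 0.24 (to 2 d.p.).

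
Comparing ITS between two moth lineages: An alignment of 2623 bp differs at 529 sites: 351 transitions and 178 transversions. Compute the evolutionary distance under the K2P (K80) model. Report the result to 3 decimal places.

0.241

P = 351/2623 ≈ 0.133816 and Q = 178/2623 ≈ 0.067861.
Under the Kimura two-parameter model, d = −½ ln(1 − 2P − Q) − ¼ ln(1 − 2Q).
1 − 2P − Q = 0.664507, giving −½ ln(0.664507) = 0.204355.
1 − 2Q = 0.864278, giving −¼ ln(0.864278) = 0.036465.
d = 0.204355 + 0.036465 = 0.240820.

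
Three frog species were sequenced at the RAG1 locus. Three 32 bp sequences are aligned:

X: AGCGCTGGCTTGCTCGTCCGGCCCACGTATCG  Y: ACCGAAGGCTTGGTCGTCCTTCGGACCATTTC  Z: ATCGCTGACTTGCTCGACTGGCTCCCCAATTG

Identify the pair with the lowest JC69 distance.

X–Y: 13/32 differ, p = 0.406, d = 0.585.
X–Z: 9/32 differ, p = 0.281, d = 0.353.
Y–Z: 14/32 differ, p = 0.438, d = 0.657.
The smallest distance is between X and Z.

X and Z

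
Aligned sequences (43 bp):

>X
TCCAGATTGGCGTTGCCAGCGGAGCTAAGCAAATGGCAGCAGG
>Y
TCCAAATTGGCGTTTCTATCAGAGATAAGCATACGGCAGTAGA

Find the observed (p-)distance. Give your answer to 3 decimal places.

The sequences differ at 10 of 43 positions (sites 5, 15, 17, 19, 21, 25, 32, 34, 40, 43).
p = 10/43 = 0.232558… ≈ 0.233 (to 3 d.p.).

0.233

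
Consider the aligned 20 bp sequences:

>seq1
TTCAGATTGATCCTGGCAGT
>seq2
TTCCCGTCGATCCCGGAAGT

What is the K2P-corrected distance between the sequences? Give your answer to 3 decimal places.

0.388

Of 20 sites, 3 differences are transitions and 3 are transversions, so P = 3/20 = 0.15 and Q = 3/20 = 0.15.
Under the Kimura two-parameter model, d = −½ ln(1 − 2P − Q) − ¼ ln(1 − 2Q).
1 − 2P − Q = 0.55, giving −½ ln(0.55) = 0.298919.
1 − 2Q = 0.7, giving −¼ ln(0.7) = 0.089169.
d = 0.298919 + 0.089169 = 0.388088.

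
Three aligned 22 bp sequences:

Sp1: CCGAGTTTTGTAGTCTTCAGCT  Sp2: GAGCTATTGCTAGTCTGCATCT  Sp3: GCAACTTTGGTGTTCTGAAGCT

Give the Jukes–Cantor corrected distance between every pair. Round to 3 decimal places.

d(Sp1,Sp2) = 0.591, d(Sp1,Sp3) = 0.497, d(Sp2,Sp3) = 0.699

Sp1–Sp2: 9/22 sites differ → p ≈ 0.409091, d = −0.75 ln(1 − 0.545455) = 0.591344 ≈ 0.591.
Sp1–Sp3: 8/22 sites differ → p ≈ 0.363636, d = −0.75 ln(1 − 0.484848) = 0.497470 ≈ 0.497.
Sp2–Sp3: 10/22 sites differ → p ≈ 0.454545, d = −0.75 ln(1 − 0.60606) = 0.698667 ≈ 0.699.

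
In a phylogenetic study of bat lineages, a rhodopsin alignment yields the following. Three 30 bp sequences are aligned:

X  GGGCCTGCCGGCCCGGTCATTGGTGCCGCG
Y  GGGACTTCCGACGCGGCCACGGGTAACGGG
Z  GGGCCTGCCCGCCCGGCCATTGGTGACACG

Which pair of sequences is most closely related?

X–Y: 10/30 differ, p = 0.333, d = 0.441.
X–Z: 4/30 differ, p = 0.133, d = 0.147.
Y–Z: 10/30 differ, p = 0.333, d = 0.441.
The smallest distance is between X and Z.

X and Z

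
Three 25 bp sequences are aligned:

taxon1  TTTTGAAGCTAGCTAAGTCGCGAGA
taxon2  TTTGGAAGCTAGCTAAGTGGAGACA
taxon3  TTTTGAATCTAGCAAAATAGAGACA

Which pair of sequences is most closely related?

taxon1–taxon2: 4/25 differ, p = 0.160, d = 0.180.
taxon1–taxon3: 6/25 differ, p = 0.240, d = 0.289.
taxon2–taxon3: 5/25 differ, p = 0.200, d = 0.233.
The smallest distance is between taxon1 and taxon2.

taxon1 and taxon2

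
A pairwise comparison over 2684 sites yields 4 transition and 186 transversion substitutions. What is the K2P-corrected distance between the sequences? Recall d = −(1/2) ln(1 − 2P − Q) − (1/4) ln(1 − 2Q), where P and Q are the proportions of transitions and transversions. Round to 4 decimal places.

0.0748

P = 4/2684 ≈ 0.00149 and Q = 186/2684 ≈ 0.0693.
Under the Kimura two-parameter model, d = −½ ln(1 − 2P − Q) − ¼ ln(1 − 2Q).
1 − 2P − Q = 0.92772, giving −½ ln(0.92772) = 0.037513.
1 − 2Q = 0.8614, giving −¼ ln(0.8614) = 0.037299.
d = 0.037513 + 0.037299 = 0.074812.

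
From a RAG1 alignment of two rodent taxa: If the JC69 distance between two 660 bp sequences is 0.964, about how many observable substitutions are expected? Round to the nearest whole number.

358

Invert JC69: p = (3/4)(1 − e^(−4d/3)) = 0.75 × (1 − e^(-1.285333)) = 0.75 × (1 − 0.276558) = 0.542582.
Expected differing sites = pL ≈ 0.542582 × 660 = 358.10412 ≈ 358.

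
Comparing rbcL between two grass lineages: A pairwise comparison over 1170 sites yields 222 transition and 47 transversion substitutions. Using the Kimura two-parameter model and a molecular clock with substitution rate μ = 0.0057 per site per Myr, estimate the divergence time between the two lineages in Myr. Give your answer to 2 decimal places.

P = 222/1170 ≈ 0.189744 and Q = 47/1170 ≈ 0.040171.
Under the Kimura two-parameter model, d = −½ ln(1 − 2P − Q) − ¼ ln(1 − 2Q).
1 − 2P − Q = 0.580341, giving −½ ln(0.580341) = 0.272070.
1 − 2Q = 0.919658, giving −¼ ln(0.919658) = 0.020938.
d = 0.272070 + 0.020938 = 0.293008.
Under a molecular clock d = 2μt, so t = d/(2μ) = 0.293008 / (2 × 0.0057) = 25.70 Myr.

25.70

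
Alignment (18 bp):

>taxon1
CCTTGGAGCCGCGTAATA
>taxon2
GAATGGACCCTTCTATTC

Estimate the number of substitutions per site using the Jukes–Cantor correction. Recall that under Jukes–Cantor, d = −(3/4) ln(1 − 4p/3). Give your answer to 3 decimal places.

The sequences differ at 9 of 18 sites (1, 2, 3, 8, 11, 12, 13, 16, 18), so p = 9/18 = 0.5.
d = −(3/4) ln(1 − 4p/3) = −0.75 ln(1 − 0.666667) = −0.75 ln(0.333333)
  = −0.75 × (-1.098613) = 0.823960 substitutions/site.

0.824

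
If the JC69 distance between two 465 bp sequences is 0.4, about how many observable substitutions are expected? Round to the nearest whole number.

144

Invert JC69: p = (3/4)(1 − e^(−4d/3)) = 0.75 × (1 − e^(-0.533333)) = 0.75 × (1 − 0.586646) = 0.310016.
Expected differing sites = pL ≈ 0.310016 × 465 = 144.15744 ≈ 144.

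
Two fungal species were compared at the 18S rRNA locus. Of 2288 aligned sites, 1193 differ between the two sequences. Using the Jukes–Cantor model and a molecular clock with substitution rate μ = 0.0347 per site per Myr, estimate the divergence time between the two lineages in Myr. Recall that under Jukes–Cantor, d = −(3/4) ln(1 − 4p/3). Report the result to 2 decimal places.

12.84

p = 1193/2288 ≈ 0.521416.
d = −(3/4) ln(1 − 4p/3) = −0.75 ln(1 − 0.695221) = −0.75 ln(0.304779)
  = −0.75 × (-1.188168) = 0.891126 substitutions/site.
Under a molecular clock d = 2μt, so t = d/(2μ) = 0.891126 / (2 × 0.0347) = 12.84 Myr.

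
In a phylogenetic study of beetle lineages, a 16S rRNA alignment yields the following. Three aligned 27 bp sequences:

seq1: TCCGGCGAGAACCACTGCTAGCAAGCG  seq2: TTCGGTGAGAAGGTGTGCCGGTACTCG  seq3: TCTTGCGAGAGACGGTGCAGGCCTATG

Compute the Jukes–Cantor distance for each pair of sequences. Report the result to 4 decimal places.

d(seq1,seq2) = 0.5876, d(seq1,seq3) = 0.6735, d(seq2,seq3) = 0.8817

seq1–seq2: 11/27 sites differ → p ≈ 0.407407, d = −0.75 ln(1 − 0.543209) = 0.587647 ≈ 0.5876.
seq1–seq3: 12/27 sites differ → p ≈ 0.444444, d = −0.75 ln(1 − 0.592592) = 0.673455 ≈ 0.6735.
seq2–seq3: 14/27 sites differ → p ≈ 0.518519, d = −0.75 ln(1 − 0.691359) = 0.881682 ≈ 0.8817.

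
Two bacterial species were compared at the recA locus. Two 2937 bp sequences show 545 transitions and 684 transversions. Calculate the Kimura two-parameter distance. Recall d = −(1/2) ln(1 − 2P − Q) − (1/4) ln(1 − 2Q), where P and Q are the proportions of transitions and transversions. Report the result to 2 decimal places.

P = 545/2937 ≈ 0.185564 and Q = 684/2937 ≈ 0.232891.
Under the Kimura two-parameter model, d = −½ ln(1 − 2P − Q) − ¼ ln(1 − 2Q).
1 − 2P − Q = 0.395981, giving −½ ln(0.395981) = 0.463195.
1 − 2Q = 0.534218, giving −¼ ln(0.534218) = 0.156738.
d = 0.463195 + 0.156738 = 0.619933.

0.62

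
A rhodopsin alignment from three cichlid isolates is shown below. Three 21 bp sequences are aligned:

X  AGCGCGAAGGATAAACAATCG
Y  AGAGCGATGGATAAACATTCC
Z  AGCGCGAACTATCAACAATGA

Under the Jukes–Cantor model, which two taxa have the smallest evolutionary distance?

X and Y

X–Y: 4/21 differ, p = 0.190, d = 0.220.
X–Z: 5/21 differ, p = 0.238, d = 0.286.
Y–Z: 8/21 differ, p = 0.381, d = 0.532.
The smallest distance is between X and Y.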